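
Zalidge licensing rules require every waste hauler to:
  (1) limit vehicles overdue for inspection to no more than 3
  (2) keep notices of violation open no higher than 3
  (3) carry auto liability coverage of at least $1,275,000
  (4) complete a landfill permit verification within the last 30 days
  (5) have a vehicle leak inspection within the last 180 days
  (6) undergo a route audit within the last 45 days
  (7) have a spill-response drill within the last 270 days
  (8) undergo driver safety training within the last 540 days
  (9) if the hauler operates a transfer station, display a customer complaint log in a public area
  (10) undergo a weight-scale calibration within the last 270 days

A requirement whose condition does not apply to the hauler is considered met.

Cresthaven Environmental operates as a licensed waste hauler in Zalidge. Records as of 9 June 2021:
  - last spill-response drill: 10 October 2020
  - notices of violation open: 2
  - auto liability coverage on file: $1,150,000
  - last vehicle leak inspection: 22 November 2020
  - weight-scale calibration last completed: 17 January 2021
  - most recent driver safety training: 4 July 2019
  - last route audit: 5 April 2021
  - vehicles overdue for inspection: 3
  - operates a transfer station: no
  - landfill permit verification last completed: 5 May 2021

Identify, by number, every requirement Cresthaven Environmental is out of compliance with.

1. vehicles overdue for inspection 3 ≤ 3 → met
2. notices of violation open 2 ≤ 3 → met
3. auto liability coverage $1,150,000 < $1,275,000 → not met
4. landfill permit verification 35 days ago vs limit 30 → not met
5. vehicle leak inspection 199 days ago vs limit 180 → not met
6. route audit 65 days ago vs limit 45 → not met
7. spill-response drill 242 days ago vs limit 270 → met
8. driver safety training 706 days ago vs limit 540 → not met
9. condition 'operates a transfer station' does not hold → requirement n/a → met
10. weight-scale calibration 143 days ago vs limit 270 → met
Not met: 3, 4, 5, 6, 8

3, 4, 5, 6, 8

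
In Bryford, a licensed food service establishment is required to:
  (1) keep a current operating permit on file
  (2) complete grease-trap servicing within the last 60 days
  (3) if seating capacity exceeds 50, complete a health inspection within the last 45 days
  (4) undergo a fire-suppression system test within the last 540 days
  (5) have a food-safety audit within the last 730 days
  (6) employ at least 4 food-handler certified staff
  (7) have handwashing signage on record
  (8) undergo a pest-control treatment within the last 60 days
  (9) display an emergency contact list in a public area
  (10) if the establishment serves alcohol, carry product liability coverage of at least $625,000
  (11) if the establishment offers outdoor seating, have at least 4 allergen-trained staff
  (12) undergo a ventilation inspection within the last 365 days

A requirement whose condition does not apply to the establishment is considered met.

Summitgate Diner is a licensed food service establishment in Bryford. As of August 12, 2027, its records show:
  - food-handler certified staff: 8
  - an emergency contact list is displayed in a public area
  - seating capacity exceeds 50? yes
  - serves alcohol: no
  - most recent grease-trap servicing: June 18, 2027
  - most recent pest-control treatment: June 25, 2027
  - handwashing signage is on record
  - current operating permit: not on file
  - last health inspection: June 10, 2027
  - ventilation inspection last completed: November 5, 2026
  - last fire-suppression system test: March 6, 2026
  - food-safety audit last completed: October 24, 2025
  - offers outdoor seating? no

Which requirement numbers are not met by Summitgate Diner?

1, 3

1. current operating permit absent → not met
2. grease-trap servicing 55 days ago vs limit 60 → met
3. condition 'seating capacity exceeds 50' holds; health inspection 63 days ago vs limit 45 → not met
4. fire-suppression system test 524 days ago vs limit 540 → met
5. food-safety audit 657 days ago vs limit 730 → met
6. food-handler certified staff 8 ≥ 4 → met
7. handwashing signage present → met
8. pest-control treatment 48 days ago vs limit 60 → met
9. emergency contact list present → met
10. condition 'serves alcohol' does not hold → requirement n/a → met
11. condition 'offers outdoor seating' does not hold → requirement n/a → met
12. ventilation inspection 280 days ago vs limit 365 → met
Not met: 1, 3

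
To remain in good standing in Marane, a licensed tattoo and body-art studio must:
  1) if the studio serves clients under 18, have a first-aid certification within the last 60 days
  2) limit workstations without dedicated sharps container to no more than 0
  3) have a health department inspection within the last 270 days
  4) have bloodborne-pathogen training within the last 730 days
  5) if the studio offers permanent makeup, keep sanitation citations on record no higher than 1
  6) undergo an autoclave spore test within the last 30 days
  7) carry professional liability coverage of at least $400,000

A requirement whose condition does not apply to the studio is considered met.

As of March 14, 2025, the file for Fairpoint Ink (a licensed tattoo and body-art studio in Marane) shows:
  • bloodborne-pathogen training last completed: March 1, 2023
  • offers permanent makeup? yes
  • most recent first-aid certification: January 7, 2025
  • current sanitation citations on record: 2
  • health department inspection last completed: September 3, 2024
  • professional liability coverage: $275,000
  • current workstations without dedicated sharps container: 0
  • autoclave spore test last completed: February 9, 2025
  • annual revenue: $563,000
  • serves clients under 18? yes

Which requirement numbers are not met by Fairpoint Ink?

1, 4, 5, 6, 7

1. condition 'serves clients under 18' holds; first-aid certification 66 days ago vs limit 60 → not met
2. workstations without dedicated sharps container 0 ≤ 0 → met
3. health department inspection 192 days ago vs limit 270 → met
4. bloodborne-pathogen training 744 days ago vs limit 730 → not met
5. condition 'offers permanent makeup' holds; sanitation citations on record 2 > 1 → not met
6. autoclave spore test 33 days ago vs limit 30 → not met
7. professional liability coverage $275,000 < $400,000 → not met
Not met: 1, 4, 5, 6, 7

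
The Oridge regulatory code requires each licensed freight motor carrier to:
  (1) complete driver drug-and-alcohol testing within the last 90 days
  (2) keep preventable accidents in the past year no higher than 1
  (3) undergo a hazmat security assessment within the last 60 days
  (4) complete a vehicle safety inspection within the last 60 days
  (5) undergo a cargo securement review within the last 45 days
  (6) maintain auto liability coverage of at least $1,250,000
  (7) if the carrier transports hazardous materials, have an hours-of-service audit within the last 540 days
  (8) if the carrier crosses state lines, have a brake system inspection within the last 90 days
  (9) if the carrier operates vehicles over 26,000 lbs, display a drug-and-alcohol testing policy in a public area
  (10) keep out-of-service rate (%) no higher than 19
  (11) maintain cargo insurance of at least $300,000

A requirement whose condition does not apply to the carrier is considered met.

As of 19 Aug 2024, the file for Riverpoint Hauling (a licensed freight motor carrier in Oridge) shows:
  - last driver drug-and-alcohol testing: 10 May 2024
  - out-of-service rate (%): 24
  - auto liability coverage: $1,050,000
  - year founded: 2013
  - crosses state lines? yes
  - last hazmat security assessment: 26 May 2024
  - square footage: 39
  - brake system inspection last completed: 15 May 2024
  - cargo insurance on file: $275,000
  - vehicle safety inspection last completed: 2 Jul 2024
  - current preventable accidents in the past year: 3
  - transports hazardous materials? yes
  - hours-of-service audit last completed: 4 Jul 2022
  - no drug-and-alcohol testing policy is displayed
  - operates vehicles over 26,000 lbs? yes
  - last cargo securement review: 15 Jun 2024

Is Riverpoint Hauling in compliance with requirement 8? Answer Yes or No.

No

8. condition 'crosses state lines' holds; brake system inspection 96 days ago vs limit 90 → not met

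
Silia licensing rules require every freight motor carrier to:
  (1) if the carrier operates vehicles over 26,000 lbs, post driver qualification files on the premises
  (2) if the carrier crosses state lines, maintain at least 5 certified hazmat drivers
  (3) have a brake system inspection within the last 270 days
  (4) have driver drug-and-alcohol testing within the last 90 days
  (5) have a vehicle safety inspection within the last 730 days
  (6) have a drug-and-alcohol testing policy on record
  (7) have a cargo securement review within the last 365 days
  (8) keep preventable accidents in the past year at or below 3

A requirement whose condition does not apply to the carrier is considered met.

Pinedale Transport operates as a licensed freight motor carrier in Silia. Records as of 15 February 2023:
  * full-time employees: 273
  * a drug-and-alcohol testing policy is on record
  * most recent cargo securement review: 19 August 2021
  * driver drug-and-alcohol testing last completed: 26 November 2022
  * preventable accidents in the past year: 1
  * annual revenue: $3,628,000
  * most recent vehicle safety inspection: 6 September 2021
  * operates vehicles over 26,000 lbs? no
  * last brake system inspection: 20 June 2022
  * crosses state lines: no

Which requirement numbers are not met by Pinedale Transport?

7

1. condition 'operates vehicles over 26,000 lbs' does not hold → requirement n/a → met
2. condition 'crosses state lines' does not hold → requirement n/a → met
3. brake system inspection 240 days ago vs limit 270 → met
4. driver drug-and-alcohol testing 81 days ago vs limit 90 → met
5. vehicle safety inspection 527 days ago vs limit 730 → met
6. drug-and-alcohol testing policy present → met
7. cargo securement review 545 days ago vs limit 365 → not met
8. preventable accidents in the past year 1 ≤ 3 → met
Not met: 7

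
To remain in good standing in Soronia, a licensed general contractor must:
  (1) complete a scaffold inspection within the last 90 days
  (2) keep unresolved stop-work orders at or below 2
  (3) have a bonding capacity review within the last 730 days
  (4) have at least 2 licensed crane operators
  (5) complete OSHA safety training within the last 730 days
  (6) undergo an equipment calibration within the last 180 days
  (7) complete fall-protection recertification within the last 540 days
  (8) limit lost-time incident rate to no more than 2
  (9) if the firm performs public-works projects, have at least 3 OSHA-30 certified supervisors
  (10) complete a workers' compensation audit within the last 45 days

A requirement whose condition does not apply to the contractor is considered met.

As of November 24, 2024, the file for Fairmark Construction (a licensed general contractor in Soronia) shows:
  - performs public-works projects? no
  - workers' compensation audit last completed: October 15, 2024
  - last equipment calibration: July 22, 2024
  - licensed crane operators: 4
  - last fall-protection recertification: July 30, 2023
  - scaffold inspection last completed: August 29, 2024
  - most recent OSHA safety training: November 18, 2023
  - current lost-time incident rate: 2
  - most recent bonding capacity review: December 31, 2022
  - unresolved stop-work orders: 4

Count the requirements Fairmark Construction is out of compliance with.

1

1. scaffold inspection 87 days ago vs limit 90 → met
2. unresolved stop-work orders 4 > 2 → not met
3. bonding capacity review 694 days ago vs limit 730 → met
4. licensed crane operators 4 ≥ 2 → met
5. OSHA safety training 372 days ago vs limit 730 → met
6. equipment calibration 125 days ago vs limit 180 → met
7. fall-protection recertification 483 days ago vs limit 540 → met
8. lost-time incident rate 2 ≤ 2 → met
9. condition 'performs public-works projects' does not hold → requirement n/a → met
10. workers' compensation audit 40 days ago vs limit 45 → met
Not met: 1 of 10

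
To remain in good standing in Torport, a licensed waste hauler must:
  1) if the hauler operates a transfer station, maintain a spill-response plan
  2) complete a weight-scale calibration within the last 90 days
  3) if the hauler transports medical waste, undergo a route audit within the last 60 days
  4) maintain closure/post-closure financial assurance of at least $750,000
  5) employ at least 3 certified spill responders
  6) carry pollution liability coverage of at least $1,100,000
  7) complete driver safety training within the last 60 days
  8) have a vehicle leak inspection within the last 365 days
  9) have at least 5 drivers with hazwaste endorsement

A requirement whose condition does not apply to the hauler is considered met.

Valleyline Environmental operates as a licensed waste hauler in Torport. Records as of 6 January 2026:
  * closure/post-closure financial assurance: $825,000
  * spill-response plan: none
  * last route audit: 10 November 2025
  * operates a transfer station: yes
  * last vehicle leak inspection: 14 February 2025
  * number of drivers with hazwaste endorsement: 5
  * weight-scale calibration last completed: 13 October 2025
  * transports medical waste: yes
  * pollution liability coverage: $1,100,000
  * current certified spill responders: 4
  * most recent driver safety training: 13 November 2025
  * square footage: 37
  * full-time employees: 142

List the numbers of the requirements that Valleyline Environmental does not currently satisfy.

1

1. condition 'operates a transfer station' holds; spill-response plan absent → not met
2. weight-scale calibration 85 days ago vs limit 90 → met
3. condition 'transports medical waste' holds; route audit 57 days ago vs limit 60 → met
4. closure/post-closure financial assurance $825,000 ≥ $750,000 → met
5. certified spill responders 4 ≥ 3 → met
6. pollution liability coverage $1,100,000 ≥ $1,100,000 → met
7. driver safety training 54 days ago vs limit 60 → met
8. vehicle leak inspection 326 days ago vs limit 365 → met
9. drivers with hazwaste endorsement 5 ≥ 5 → met
Not met: 1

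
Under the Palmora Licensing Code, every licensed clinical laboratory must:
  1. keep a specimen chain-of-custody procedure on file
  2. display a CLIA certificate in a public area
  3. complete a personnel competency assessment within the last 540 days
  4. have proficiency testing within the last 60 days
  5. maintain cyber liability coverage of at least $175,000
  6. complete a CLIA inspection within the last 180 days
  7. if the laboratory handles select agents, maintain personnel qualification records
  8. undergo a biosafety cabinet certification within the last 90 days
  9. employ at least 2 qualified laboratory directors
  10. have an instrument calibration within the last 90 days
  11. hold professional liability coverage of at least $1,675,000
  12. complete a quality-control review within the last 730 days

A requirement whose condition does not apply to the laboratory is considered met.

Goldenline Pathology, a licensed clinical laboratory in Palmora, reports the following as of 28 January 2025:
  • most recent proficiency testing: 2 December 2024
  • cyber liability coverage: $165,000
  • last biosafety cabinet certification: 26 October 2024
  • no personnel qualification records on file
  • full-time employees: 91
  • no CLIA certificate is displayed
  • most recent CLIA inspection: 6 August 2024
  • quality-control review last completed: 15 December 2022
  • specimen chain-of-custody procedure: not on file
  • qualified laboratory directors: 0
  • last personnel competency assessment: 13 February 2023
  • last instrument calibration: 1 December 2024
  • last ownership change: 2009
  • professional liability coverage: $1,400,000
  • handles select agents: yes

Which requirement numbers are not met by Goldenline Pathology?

1, 2, 3, 5, 7, 8, 9, 11, 12

1. specimen chain-of-custody procedure absent → not met
2. CLIA certificate absent → not met
3. personnel competency assessment 715 days ago vs limit 540 → not met
4. proficiency testing 57 days ago vs limit 60 → met
5. cyber liability coverage $165,000 < $175,000 → not met
6. CLIA inspection 175 days ago vs limit 180 → met
7. condition 'handles select agents' holds; personnel qualification records absent → not met
8. biosafety cabinet certification 94 days ago vs limit 90 → not met
9. qualified laboratory directors 0 < 2 → not met
10. instrument calibration 58 days ago vs limit 90 → met
11. professional liability coverage $1,400,000 < $1,675,000 → not met
12. quality-control review 775 days ago vs limit 730 → not met
Not met: 1, 2, 3, 5, 7, 8, 9, 11, 12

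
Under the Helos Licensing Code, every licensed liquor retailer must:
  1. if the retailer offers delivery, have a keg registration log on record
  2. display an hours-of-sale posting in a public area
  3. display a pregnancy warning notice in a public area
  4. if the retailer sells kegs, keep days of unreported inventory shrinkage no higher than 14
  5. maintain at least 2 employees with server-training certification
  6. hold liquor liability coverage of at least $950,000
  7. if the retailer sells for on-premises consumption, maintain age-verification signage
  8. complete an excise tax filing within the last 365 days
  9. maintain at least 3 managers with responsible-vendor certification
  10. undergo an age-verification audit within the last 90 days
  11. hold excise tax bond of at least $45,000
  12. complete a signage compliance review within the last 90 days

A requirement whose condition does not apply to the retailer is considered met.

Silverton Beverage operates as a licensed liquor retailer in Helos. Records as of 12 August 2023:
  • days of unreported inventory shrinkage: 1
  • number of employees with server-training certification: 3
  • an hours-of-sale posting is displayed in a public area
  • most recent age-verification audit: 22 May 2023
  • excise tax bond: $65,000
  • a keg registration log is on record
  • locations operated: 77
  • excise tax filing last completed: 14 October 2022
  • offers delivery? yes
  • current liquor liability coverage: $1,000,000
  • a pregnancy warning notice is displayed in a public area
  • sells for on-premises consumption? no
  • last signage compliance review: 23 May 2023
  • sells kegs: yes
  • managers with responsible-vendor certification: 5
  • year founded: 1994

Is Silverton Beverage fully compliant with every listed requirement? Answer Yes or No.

Yes

1. condition 'offers delivery' holds; keg registration log present → met
2. hours-of-sale posting present → met
3. pregnancy warning notice present → met
4. condition 'sells kegs' holds; days of unreported inventory shrinkage 1 ≤ 14 → met
5. employees with server-training certification 3 ≥ 2 → met
6. liquor liability coverage $1,000,000 ≥ $950,000 → met
7. condition 'sells for on-premises consumption' does not hold → requirement n/a → met
8. excise tax filing 302 days ago vs limit 365 → met
9. managers with responsible-vendor certification 5 ≥ 3 → met
10. age-verification audit 82 days ago vs limit 90 → met
11. excise tax bond $65,000 ≥ $45,000 → met
12. signage compliance review 81 days ago vs limit 90 → met
All met.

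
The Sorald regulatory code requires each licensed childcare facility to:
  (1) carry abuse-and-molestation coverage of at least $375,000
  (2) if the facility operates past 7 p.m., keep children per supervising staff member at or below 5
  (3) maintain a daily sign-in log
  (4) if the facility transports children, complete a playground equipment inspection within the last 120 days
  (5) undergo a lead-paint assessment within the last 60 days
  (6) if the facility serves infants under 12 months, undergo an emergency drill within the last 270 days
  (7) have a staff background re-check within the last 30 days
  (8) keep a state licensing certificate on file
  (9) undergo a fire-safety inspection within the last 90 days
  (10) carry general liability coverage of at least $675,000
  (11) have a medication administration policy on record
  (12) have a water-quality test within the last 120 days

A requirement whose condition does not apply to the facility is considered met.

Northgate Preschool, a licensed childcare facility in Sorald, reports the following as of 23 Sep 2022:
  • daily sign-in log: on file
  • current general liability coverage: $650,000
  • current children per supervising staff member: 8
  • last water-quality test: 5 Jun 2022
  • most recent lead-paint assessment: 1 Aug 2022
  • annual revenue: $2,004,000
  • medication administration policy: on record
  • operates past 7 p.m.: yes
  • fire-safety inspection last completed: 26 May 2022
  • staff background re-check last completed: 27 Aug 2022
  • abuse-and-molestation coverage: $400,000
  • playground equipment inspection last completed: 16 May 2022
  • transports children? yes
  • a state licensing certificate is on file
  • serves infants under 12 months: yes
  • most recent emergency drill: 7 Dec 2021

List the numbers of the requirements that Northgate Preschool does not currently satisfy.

1. abuse-and-molestation coverage $400,000 ≥ $375,000 → met
2. condition 'operates past 7 p.m.' holds; children per supervising staff member 8 > 5 → not met
3. daily sign-in log present → met
4. condition 'transports children' holds; playground equipment inspection 130 days ago vs limit 120 → not met
5. lead-paint assessment 53 days ago vs limit 60 → met
6. condition 'serves infants under 12 months' holds; emergency drill 290 days ago vs limit 270 → not met
7. staff background re-check 27 days ago vs limit 30 → met
8. state licensing certificate present → met
9. fire-safety inspection 120 days ago vs limit 90 → not met
10. general liability coverage $650,000 < $675,000 → not met
11. medication administration policy present → met
12. water-quality test 110 days ago vs limit 120 → met
Not met: 2, 4, 6, 9, 10

2, 4, 6, 9, 10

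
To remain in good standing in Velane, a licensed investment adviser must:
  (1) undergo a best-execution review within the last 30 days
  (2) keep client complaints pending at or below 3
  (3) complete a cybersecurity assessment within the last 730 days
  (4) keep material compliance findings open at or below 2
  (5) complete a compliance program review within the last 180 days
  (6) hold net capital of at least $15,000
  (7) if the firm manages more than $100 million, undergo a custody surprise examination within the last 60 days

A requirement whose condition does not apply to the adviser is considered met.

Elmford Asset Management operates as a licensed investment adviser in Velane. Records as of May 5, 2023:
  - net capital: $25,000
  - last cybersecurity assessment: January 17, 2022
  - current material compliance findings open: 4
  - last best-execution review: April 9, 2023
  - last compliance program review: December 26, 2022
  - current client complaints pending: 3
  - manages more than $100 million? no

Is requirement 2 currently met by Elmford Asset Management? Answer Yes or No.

Yes

2. client complaints pending 3 ≤ 3 → met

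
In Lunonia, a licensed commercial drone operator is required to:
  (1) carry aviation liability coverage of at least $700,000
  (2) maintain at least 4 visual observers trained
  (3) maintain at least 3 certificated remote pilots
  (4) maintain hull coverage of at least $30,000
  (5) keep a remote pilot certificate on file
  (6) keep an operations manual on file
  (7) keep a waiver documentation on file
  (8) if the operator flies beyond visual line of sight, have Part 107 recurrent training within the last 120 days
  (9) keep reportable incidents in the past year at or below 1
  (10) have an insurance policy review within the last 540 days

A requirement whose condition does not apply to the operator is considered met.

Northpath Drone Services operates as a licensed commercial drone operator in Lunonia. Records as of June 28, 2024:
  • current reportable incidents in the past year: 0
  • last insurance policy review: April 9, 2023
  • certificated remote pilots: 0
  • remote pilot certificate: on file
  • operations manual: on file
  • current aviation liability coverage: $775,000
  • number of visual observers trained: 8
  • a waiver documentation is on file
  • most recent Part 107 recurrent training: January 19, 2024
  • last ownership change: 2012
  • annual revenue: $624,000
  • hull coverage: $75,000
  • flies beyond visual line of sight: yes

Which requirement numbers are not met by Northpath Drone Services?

3, 8

1. aviation liability coverage $775,000 ≥ $700,000 → met
2. visual observers trained 8 ≥ 4 → met
3. certificated remote pilots 0 < 3 → not met
4. hull coverage $75,000 ≥ $30,000 → met
5. remote pilot certificate present → met
6. operations manual present → met
7. waiver documentation present → met
8. condition 'flies beyond visual line of sight' holds; Part 107 recurrent training 161 days ago vs limit 120 → not met
9. reportable incidents in the past year 0 ≤ 1 → met
10. insurance policy review 446 days ago vs limit 540 → met
Not met: 3, 8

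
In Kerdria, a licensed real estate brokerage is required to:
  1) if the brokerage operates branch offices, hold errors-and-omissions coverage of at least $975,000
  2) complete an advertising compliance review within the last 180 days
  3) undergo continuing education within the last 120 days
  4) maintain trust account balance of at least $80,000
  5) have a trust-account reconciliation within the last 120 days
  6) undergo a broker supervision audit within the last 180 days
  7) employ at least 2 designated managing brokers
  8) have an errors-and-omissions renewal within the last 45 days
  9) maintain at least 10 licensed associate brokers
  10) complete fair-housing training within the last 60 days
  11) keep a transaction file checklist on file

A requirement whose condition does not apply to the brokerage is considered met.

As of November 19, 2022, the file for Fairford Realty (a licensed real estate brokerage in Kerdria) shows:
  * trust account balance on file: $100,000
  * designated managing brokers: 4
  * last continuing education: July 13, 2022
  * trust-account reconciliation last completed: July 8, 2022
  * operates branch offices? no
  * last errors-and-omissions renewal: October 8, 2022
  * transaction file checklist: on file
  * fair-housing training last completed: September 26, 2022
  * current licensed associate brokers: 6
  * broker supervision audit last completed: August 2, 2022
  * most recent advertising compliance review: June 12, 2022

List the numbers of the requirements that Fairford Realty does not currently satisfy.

3, 5, 9

1. condition 'operates branch offices' does not hold → requirement n/a → met
2. advertising compliance review 160 days ago vs limit 180 → met
3. continuing education 129 days ago vs limit 120 → not met
4. trust account balance $100,000 ≥ $80,000 → met
5. trust-account reconciliation 134 days ago vs limit 120 → not met
6. broker supervision audit 109 days ago vs limit 180 → met
7. designated managing brokers 4 ≥ 2 → met
8. errors-and-omissions renewal 42 days ago vs limit 45 → met
9. licensed associate brokers 6 < 10 → not met
10. fair-housing training 54 days ago vs limit 60 → met
11. transaction file checklist present → met
Not met: 3, 5, 9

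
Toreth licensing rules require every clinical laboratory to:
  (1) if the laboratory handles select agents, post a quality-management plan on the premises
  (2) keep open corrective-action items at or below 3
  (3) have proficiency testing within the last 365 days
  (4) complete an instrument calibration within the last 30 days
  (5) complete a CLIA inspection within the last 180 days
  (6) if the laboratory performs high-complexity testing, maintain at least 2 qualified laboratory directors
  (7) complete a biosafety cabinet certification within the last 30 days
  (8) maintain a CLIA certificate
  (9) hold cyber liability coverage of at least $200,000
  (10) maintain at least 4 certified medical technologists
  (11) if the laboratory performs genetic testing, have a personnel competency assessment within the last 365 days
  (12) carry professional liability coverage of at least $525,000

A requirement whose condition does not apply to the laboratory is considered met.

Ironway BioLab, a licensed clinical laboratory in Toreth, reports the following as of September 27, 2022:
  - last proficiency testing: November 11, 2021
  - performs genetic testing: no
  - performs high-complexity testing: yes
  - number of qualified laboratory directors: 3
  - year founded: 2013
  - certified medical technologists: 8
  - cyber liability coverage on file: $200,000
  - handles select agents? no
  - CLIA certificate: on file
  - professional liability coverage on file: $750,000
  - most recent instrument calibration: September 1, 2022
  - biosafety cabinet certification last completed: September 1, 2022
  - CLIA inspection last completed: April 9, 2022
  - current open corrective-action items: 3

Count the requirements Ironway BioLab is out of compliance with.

1. condition 'handles select agents' does not hold → requirement n/a → met
2. open corrective-action items 3 ≤ 3 → met
3. proficiency testing 320 days ago vs limit 365 → met
4. instrument calibration 26 days ago vs limit 30 → met
5. CLIA inspection 171 days ago vs limit 180 → met
6. condition 'performs high-complexity testing' holds; qualified laboratory directors 3 ≥ 2 → met
7. biosafety cabinet certification 26 days ago vs limit 30 → met
8. CLIA certificate present → met
9. cyber liability coverage $200,000 ≥ $200,000 → met
10. certified medical technologists 8 ≥ 4 → met
11. condition 'performs genetic testing' does not hold → requirement n/a → met
12. professional liability coverage $750,000 ≥ $525,000 → met
Not met: 0 of 12

0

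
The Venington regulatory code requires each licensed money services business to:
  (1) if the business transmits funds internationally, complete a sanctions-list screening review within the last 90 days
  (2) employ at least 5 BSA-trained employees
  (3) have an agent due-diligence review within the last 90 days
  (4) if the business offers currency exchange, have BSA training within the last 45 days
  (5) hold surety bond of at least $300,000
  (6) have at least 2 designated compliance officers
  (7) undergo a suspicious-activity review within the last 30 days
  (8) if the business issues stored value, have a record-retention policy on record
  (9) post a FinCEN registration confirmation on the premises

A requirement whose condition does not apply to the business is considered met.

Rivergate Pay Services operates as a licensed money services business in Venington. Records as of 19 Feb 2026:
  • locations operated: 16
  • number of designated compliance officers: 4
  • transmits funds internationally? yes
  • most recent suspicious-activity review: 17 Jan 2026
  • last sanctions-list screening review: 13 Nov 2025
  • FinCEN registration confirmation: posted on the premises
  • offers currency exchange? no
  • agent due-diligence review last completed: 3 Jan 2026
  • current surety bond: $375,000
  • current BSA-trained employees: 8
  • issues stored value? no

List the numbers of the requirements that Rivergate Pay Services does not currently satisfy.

1, 7

1. condition 'transmits funds internationally' holds; sanctions-list screening review 98 days ago vs limit 90 → not met
2. BSA-trained employees 8 ≥ 5 → met
3. agent due-diligence review 47 days ago vs limit 90 → met
4. condition 'offers currency exchange' does not hold → requirement n/a → met
5. surety bond $375,000 ≥ $300,000 → met
6. designated compliance officers 4 ≥ 2 → met
7. suspicious-activity review 33 days ago vs limit 30 → not met
8. condition 'issues stored value' does not hold → requirement n/a → met
9. FinCEN registration confirmation present → met
Not met: 1, 7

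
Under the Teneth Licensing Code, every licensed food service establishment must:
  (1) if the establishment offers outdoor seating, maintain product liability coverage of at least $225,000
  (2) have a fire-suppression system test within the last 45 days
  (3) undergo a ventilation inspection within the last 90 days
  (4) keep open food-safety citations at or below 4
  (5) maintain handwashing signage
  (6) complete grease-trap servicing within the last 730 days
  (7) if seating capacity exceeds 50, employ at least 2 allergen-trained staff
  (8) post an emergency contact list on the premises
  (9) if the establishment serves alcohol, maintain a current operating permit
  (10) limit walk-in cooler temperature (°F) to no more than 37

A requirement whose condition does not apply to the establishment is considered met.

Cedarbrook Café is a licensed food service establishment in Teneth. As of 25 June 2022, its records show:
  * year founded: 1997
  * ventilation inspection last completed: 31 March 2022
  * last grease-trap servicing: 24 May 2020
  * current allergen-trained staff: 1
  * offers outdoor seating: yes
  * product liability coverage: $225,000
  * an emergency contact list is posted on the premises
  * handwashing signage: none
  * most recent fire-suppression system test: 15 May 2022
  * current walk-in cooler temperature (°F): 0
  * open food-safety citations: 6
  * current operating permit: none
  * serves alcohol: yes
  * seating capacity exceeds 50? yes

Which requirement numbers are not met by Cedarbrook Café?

1. condition 'offers outdoor seating' holds; product liability coverage $225,000 ≥ $225,000 → met
2. fire-suppression system test 41 days ago vs limit 45 → met
3. ventilation inspection 86 days ago vs limit 90 → met
4. open food-safety citations 6 > 4 → not met
5. handwashing signage absent → not met
6. grease-trap servicing 762 days ago vs limit 730 → not met
7. condition 'seating capacity exceeds 50' holds; allergen-trained staff 1 < 2 → not met
8. emergency contact list present → met
9. condition 'serves alcohol' holds; current operating permit absent → not met
10. walk-in cooler temperature (°F) 0 ≤ 37 → met
Not met: 4, 5, 6, 7, 9

4, 5, 6, 7, 9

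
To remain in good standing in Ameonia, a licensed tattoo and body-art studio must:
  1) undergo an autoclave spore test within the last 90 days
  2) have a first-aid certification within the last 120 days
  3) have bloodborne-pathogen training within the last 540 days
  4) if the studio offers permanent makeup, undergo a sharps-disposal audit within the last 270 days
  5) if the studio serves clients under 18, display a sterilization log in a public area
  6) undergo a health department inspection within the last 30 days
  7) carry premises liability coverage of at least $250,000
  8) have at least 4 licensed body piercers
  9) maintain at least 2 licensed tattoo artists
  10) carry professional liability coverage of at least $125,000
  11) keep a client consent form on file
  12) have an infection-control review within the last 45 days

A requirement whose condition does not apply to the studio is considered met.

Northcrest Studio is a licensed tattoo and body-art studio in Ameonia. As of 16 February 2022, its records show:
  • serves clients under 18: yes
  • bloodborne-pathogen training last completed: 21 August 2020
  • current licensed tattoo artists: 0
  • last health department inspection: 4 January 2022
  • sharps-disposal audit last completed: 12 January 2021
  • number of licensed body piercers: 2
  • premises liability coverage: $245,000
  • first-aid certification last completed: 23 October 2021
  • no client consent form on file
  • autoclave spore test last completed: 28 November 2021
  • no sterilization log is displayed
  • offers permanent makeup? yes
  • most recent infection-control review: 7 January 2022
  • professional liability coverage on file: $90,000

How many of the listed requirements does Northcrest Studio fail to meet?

1. autoclave spore test 80 days ago vs limit 90 → met
2. first-aid certification 116 days ago vs limit 120 → met
3. bloodborne-pathogen training 544 days ago vs limit 540 → not met
4. condition 'offers permanent makeup' holds; sharps-disposal audit 400 days ago vs limit 270 → not met
5. condition 'serves clients under 18' holds; sterilization log absent → not met
6. health department inspection 43 days ago vs limit 30 → not met
7. premises liability coverage $245,000 < $250,000 → not met
8. licensed body piercers 2 < 4 → not met
9. licensed tattoo artists 0 < 2 → not met
10. professional liability coverage $90,000 < $125,000 → not met
11. client consent form absent → not met
12. infection-control review 40 days ago vs limit 45 → met
Not met: 9 of 12

9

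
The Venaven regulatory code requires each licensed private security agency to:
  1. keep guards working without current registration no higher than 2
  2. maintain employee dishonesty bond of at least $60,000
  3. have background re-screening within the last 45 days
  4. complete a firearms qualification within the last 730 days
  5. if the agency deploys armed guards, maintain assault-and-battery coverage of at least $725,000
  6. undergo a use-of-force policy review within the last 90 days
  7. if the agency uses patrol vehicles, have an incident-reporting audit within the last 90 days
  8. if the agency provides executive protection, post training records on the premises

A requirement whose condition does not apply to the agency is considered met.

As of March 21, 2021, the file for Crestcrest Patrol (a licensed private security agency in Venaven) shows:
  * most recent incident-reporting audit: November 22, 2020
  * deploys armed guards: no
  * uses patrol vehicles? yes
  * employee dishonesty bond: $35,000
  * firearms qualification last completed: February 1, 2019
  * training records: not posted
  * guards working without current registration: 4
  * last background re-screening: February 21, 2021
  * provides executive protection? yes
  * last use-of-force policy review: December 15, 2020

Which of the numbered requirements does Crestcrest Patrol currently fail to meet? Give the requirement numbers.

1. guards working without current registration 4 > 2 → not met
2. employee dishonesty bond $35,000 < $60,000 → not met
3. background re-screening 28 days ago vs limit 45 → met
4. firearms qualification 779 days ago vs limit 730 → not met
5. condition 'deploys armed guards' does not hold → requirement n/a → met
6. use-of-force policy review 96 days ago vs limit 90 → not met
7. condition 'uses patrol vehicles' holds; incident-reporting audit 119 days ago vs limit 90 → not met
8. condition 'provides executive protection' holds; training records absent → not met
Not met: 1, 2, 4, 6, 7, 8

1, 2, 4, 6, 7, 8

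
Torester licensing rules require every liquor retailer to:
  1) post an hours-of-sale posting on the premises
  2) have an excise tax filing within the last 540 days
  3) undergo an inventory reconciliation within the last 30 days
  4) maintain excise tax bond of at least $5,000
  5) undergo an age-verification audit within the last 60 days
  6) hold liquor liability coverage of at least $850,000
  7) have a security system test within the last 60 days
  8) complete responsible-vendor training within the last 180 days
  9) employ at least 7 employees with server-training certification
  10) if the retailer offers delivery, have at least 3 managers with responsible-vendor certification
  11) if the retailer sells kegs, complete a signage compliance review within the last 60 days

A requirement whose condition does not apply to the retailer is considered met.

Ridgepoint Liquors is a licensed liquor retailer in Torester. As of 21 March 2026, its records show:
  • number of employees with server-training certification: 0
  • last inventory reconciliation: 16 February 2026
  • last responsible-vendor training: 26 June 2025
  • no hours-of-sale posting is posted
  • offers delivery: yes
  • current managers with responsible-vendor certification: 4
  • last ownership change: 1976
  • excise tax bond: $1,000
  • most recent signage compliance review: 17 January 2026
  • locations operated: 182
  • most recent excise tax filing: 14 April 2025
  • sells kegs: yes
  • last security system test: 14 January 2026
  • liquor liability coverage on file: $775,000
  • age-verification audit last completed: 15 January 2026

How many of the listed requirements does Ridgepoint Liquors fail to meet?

1. hours-of-sale posting absent → not met
2. excise tax filing 341 days ago vs limit 540 → met
3. inventory reconciliation 33 days ago vs limit 30 → not met
4. excise tax bond $1,000 < $5,000 → not met
5. age-verification audit 65 days ago vs limit 60 → not met
6. liquor liability coverage $775,000 < $850,000 → not met
7. security system test 66 days ago vs limit 60 → not met
8. responsible-vendor training 268 days ago vs limit 180 → not met
9. employees with server-training certification 0 < 7 → not met
10. condition 'offers delivery' holds; managers with responsible-vendor certification 4 ≥ 3 → met
11. condition 'sells kegs' holds; signage compliance review 63 days ago vs limit 60 → not met
Not met: 9 of 11

9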